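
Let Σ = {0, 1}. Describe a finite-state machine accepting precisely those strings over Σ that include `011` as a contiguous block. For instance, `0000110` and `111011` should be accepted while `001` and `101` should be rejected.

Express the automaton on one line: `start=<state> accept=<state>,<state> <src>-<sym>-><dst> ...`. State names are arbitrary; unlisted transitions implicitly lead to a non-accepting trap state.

start=q0 accept=q3 q0-0->q1 q0-1->q0 q1-0->q1 q1-1->q2 q2-0->q1 q2-1->q3 q3-0->q3 q3-1->q3

Track how much of `011` has been matched so far: state q0 is no progress, q3 is the absorbing accept state reached once `011` has occurred. Intermediate states record partial matches; on a mismatch, fall back to the longest reusable overlap.
A 4-state machine:
        0   1  
>  q0   q1  q0 
   q1   q1  q2 
   q2   q1  q3 
 * q3   q3  q3 
(> = start, * = accepting)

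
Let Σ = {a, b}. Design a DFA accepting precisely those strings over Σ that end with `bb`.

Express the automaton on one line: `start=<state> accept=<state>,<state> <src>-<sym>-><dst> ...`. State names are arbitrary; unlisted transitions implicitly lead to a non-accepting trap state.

start=q0 accept=q2 q0-a->q0 q0-b->q1 q1-a->q0 q1-b->q2 q2-a->q0 q2-b->q2

Let each state record the length of the longest suffix of the input read so far that is also a prefix of `bb`. q1 means the last symbol is `b`; q2 means the last 2 symbols are `bb`. Accept only at q2, where the string currently ends in `bb`.
3 states suffice.
        a   b  
>  q0   q0  q1 
   q1   q0  q2 
 * q2   q0  q2 
(> = start, * = accepting)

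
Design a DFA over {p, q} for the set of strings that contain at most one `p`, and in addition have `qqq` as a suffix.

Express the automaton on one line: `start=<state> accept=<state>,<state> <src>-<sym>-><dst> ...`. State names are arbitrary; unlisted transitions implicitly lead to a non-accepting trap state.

start=s0 accept=s7,s8 s0-p->s1 s0-q->s2 s1-p->s3 s1-q->s4 s2-p->s1 s2-q->s5 s3-p->s3 s3-q->s3 s4-p->s3 s4-q->s6 s5-p->s1 s5-q->s7 s6-p->s3 s6-q->s8 s7-p->s1 s7-q->s7 s8-p->s3 s8-q->s8

Handle the two conditions separately and then intersect. The first has 3 states tracking the count of `p`s, saturating at 2; the second has 4 states tracking how much of the suffix `qqq` has currently been matched. A product state is a pair (one from each), accepting exactly when both do. After merging equivalent states the machine shrinks.
        p   q  
>  s0   s1  s2 
   s1   s3  s4 
   s2   s1  s5 
   s3   s3  s3 
   s4   s3  s6 
   s5   s1  s7 
   s6   s3  s8 
 * s7   s1  s7 
 * s8   s3  s8 
(> = start, * = accepting)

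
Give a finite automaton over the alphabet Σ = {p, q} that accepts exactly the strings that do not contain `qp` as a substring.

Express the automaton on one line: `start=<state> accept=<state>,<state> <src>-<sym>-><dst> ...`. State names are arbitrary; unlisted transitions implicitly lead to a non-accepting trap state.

Track partial matches of the forbidden pattern `qp`. State s2 is a dead state reached once `qp` has occurred; every other state accepts. s0 means no part of `qp` is currently matched.
3 states suffice.
        p   q  
>* s0   s0  s1 
 * s1   s2  s1 
   s2   s2  s2 
(> = start, * = accepting)

start=s0 accept=s0,s1 s0-p->s0 s0-q->s1 s1-p->s2 s1-q->s1 s2-p->s2 s2-q->s2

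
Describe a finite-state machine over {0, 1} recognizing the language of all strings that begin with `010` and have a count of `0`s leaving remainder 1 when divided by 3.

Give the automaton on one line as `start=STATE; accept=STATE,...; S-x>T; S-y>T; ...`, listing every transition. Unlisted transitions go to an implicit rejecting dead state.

Handle the two conditions separately and then intersect. The first has 5 states tracking whether the input so far still matches the prefix `010`; the second has 3 states tracking the count of `0`s modulo 3. A product state is a pair (one from each), accepting exactly when both do. After merging equivalent states the machine shrinks.
        0   1  
>  q0   q1  q2 
   q1   q2  q3 
   q2   q2  q2 
   q3   q4  q2 
   q4   q5  q4 
   q5   q6  q5 
 * q6   q4  q6 
(> = start, * = accepting)

start=q0; accept=q6; q0-0>q1; q0-1>q2; q1-0>q2; q1-1>q3; q2-0>q2; q2-1>q2; q3-0>q4; q3-1>q2; q4-0>q5; q4-1>q4; q5-0>q6; q5-1>q5; q6-0>q4; q6-1>q6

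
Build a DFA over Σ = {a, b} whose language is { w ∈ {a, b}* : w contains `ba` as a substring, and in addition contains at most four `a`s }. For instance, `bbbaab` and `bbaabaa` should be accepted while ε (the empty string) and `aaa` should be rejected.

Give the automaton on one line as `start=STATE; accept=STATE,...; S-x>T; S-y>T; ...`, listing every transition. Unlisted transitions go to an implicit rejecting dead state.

start=S0; accept=S5,S8,S11,S14; S0-a>S1; S0-b>S2; S1-a>S3; S1-b>S4; S2-a>S5; S2-b>S2; S3-a>S6; S3-b>S7; S4-a>S8; S4-b>S4; S5-a>S8; S5-b>S5; S6-a>S9; S6-b>S10; S7-a>S11; S7-b>S7; S8-a>S11; S8-b>S8; S9-a>S12; S9-b>S13; S10-a>S14; S10-b>S10; S11-a>S14; S11-b>S11; S12-a>S12; S12-b>S15; S13-a>S16; S13-b>S13; S14-a>S16; S14-b>S14; S15-a>S16; S15-b>S15; S16-a>S16; S16-b>S16

Run two small machines in parallel and take their product. The first has 3 states tracking whether and how much of `ba` has been seen; the second has 6 states tracking the count of `a`s, saturating at 5. A product state is a pair (one from each), accepting exactly when both do.
17 states suffice.
          a    b  
>  S0     S1   S2 
   S1     S3   S4 
   S2     S5   S2 
   S3     S6   S7 
   S4     S8   S4 
 * S5     S8   S5 
   S6     S9  S10 
   S7    S11   S7 
 * S8    S11   S8 
   S9    S12  S13 
   S10   S14  S10 
 * S11   S14  S11 
   S12   S12  S15 
   S13   S16  S13 
 * S14   S16  S14 
   S15   S16  S15 
   S16   S16  S16 
(> = start, * = accepting)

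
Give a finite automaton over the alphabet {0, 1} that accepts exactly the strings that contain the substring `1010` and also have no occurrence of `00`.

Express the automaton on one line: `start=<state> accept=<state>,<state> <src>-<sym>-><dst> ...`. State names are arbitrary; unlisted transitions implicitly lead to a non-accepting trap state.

Run two small machines in parallel and take their product. The first has 5 states tracking whether and how much of `1010` has been seen; the second has 3 states tracking partial matches of the forbidden pattern `00`. A product state is a pair (one from each), accepting exactly when both do. Minimizing collapses redundant product states.
With 8 states:
        0   1  
>  q0   q1  q2 
   q1   q3  q2 
   q2   q4  q2 
   q3   q3  q3 
   q4   q3  q5 
   q5   q6  q2 
 * q6   q3  q7 
 * q7   q6  q7 
(> = start, * = accepting)

start=q0 accept=q6,q7 q0-0->q1 q0-1->q2 q1-0->q3 q1-1->q2 q2-0->q4 q2-1->q2 q3-0->q3 q3-1->q3 q4-0->q3 q4-1->q5 q5-0->q6 q5-1->q2 q6-0->q3 q6-1->q7 q7-0->q6 q7-1->q7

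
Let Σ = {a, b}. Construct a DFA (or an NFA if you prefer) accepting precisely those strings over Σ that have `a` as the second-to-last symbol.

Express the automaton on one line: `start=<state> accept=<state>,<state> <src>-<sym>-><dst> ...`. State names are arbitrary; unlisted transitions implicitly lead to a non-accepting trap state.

A DFA must remember the last 2 symbols (since which symbol is second-to-last isn't known until the input ends). Use one state per possible window of the last ≤2 symbols; accept from those whose window starts with `a`.
A 7-state machine:
        a   b  
>  S0   S1  S2 
   S1   S3  S4 
   S2   S5  S6 
 * S3   S3  S4 
 * S4   S5  S6 
   S5   S3  S4 
   S6   S5  S6 
(> = start, * = accepting)

start=S0 accept=S3,S4 S0-a->S1 S0-b->S2 S1-a->S3 S1-b->S4 S2-a->S5 S2-b->S6 S3-a->S3 S3-b->S4 S4-a->S5 S4-b->S6 S5-a->S3 S5-b->S4 S6-a->S5 S6-b->S6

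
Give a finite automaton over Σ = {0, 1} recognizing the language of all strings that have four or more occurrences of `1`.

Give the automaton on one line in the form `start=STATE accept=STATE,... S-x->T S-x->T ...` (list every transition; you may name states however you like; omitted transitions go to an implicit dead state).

start=q0 accept=q4,q5 q0-0->q0 q0-1->q1 q1-0->q1 q1-1->q2 q2-0->q2 q2-1->q3 q3-0->q3 q3-1->q4 q4-0->q4 q4-1->q5 q5-0->q5 q5-1->q5

Count `1`s, saturating at 5: states q0 through q4 mean 0 through 4 `1`s seen; q5 means more than 4. Each `1` increments (capped at q5); other symbols loop. Accept from {q4, q5}.
With 6 states:
        0   1  
>  q0   q0  q1 
   q1   q1  q2 
   q2   q2  q3 
   q3   q3  q4 
 * q4   q4  q5 
 * q5   q5  q5 
(> = start, * = accepting)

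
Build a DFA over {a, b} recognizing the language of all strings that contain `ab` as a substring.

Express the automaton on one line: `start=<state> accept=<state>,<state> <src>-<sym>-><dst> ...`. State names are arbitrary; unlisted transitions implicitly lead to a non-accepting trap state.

start=S0 accept=S2 S0-a->S1 S0-b->S0 S1-a->S1 S1-b->S2 S2-a->S2 S2-b->S2

Track how much of `ab` has been matched so far: state S0 is no progress, S2 is the absorbing accept state reached once `ab` has occurred. Intermediate states record partial matches; on a mismatch, fall back to the longest reusable overlap.
3 states suffice.
        a   b  
>  S0   S1  S0 
   S1   S1  S2 
 * S2   S2  S2 
(> = start, * = accepting)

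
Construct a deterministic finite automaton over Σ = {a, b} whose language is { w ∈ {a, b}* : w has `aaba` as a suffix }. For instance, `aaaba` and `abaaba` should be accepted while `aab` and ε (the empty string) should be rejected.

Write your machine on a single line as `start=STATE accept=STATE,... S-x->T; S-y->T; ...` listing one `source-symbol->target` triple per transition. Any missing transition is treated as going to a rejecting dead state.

start=q0; accept=q4; q0-a->q1; q0-b->q0; q1-a->q2; q1-b->q0; q2-a->q2; q2-b->q3; q3-a->q4; q3-b->q0; q4-a->q2; q4-b->q0

Remember how much of `aaba` the current input suffix matches. State q0 means no match yet; q1 means the last symbol is `a`; q2 means the last 2 symbols are `aa`; q3 means the last 3 symbols are `aab`; q4 means the last 4 symbols are `aaba`. Only q4 accepts. On a mismatch, fall back to the longest proper suffix that is still a prefix of `aaba`.
With 5 states:
        a   b  
>  q0   q1  q0 
   q1   q2  q0 
   q2   q2  q3 
   q3   q4  q0 
 * q4   q2  q0 
(> = start, * = accepting)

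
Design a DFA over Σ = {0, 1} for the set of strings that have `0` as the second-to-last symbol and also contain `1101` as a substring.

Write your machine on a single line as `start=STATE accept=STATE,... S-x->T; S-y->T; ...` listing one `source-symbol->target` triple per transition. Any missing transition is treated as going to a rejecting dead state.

start=s0; accept=s4,s7; s0-0->s0; s0-1->s1; s1-0->s0; s1-1->s2; s2-0->s3; s2-1->s2; s3-0->s0; s3-1->s4; s4-0->s5; s4-1->s6; s5-0->s7; s5-1->s4; s6-0->s5; s6-1->s6; s7-0->s7; s7-1->s4

Build one automaton per condition and run them in lockstep. One (7 states) tracks the last 2 symbols read; the other (5 states) tracks whether and how much of `1101` has been seen. Each combined state is a pair, one component from each; accept when both components accept. After merging equivalent states the machine shrinks.
With 8 states:
        0   1  
>  s0   s0  s1 
   s1   s0  s2 
   s2   s3  s2 
   s3   s0  s4 
 * s4   s5  s6 
   s5   s7  s4 
   s6   s5  s6 
 * s7   s7  s4 
(> = start, * = accepting)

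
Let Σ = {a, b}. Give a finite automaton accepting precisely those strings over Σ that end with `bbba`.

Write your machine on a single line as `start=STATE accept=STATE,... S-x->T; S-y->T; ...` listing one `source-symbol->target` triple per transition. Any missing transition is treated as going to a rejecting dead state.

Remember how much of `bbba` the current input suffix matches. State q0 means no match yet; q1 means the last symbol is `b`; q2 means the last 2 symbols are `bb`; q3 means the last 3 symbols are `bbb`; q4 means the last 4 symbols are `bbba`. Only q4 accepts. On a mismatch, fall back to the longest proper suffix that is still a prefix of `bbba`.
        a   b  
>  q0   q0  q1 
   q1   q0  q2 
   q2   q0  q3 
   q3   q4  q3 
 * q4   q0  q1 
(> = start, * = accepting)

start=q0; accept=q4; q0-a->q0; q0-b->q1; q1-a->q0; q1-b->q2; q2-a->q0; q2-b->q3; q3-a->q4; q3-b->q3; q4-a->q0; q4-b->q1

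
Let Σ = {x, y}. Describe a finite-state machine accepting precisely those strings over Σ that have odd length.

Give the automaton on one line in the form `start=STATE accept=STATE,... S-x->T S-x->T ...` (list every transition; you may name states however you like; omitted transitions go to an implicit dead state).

start=q0 accept=q1 q0-x->q1 q0-y->q1 q1-x->q0 q1-y->q0

Only the length mod 2 matters, so use a 2-cycle: from any state, every input symbol moves to the next state, wrapping q1 back to q0. Mark q1 accepting.
With 2 states:
        x   y  
>  q0   q1  q1 
 * q1   q0  q0 
(> = start, * = accepting)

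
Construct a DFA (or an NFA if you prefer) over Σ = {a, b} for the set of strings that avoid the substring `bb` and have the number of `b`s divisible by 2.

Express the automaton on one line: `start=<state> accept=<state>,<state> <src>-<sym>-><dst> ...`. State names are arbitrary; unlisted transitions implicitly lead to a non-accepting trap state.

start=q0 accept=q0,q4 q0-a->q0 q0-b->q1 q1-a->q2 q1-b->q3 q2-a->q2 q2-b->q4 q3-a->q3 q3-b->q5 q4-a->q0 q4-b->q5 q5-a->q5 q5-b->q3

Build one automaton per condition and run them in lockstep. One (3 states) tracks partial matches of the forbidden pattern `bb`; the other (2 states) tracks the count of `b`s modulo 2. Each combined state is a pair, one component from each; accept when both components accept.
With 6 states:
        a   b  
>* q0   q0  q1 
   q1   q2  q3 
   q2   q2  q4 
   q3   q3  q5 
 * q4   q0  q5 
   q5   q5  q3 
(> = start, * = accepting)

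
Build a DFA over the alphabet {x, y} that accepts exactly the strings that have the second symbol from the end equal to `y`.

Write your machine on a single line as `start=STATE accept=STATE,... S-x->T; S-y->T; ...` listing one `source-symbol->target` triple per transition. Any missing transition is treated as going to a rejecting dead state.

Because acceptance depends on a position counted from the end, the machine has to buffer the most recent 2 symbols. Make each state the string of the last up-to-2 symbols read; on input `x` shift the window left and append `x`. Accept when the buffered window has length 2 and begins with `y`.
A 7-state machine:
       x  y 
>  A   B  C 
   B   D  E 
   C   F  G 
   D   D  E 
   E   F  G 
 * F   D  E 
 * G   F  G 
(> = start, * = accepting)

start=A; accept=F,G; A-x->B; A-y->C; B-x->D; B-y->E; C-x->F; C-y->G; D-x->D; D-y->E; E-x->F; E-y->G; F-x->D; F-y->E; G-x->F; G-y->G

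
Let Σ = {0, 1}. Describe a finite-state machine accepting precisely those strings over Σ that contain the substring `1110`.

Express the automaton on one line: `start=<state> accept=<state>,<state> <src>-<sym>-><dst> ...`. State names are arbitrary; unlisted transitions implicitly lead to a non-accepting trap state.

States A..D record the length of the longest prefix of `1110` that matches the current input suffix. Reaching E means `1110` has been seen, and we stay there forever. Accept from E.
With 5 states:
       0  1 
>  A   A  B 
   B   A  C 
   C   A  D 
   D   E  D 
 * E   E  E 
(> = start, * = accepting)

start=A accept=E A-0->A A-1->B B-0->A B-1->C C-0->A C-1->D D-0->E D-1->D E-0->E E-1->E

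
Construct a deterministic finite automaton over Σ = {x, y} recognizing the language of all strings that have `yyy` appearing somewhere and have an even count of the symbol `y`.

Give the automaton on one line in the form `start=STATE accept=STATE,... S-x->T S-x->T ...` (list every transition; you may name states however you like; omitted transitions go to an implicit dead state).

start=q0 accept=q7 q0-x->q0 q0-y->q1 q1-x->q2 q1-y->q3 q2-x->q2 q2-y->q4 q3-x->q0 q3-y->q5 q4-x->q0 q4-y->q6 q5-x->q5 q5-y->q7 q6-x->q2 q6-y->q7 q7-x->q7 q7-y->q5

Run two small machines in parallel and take their product. One (4 states) tracks whether and how much of `yyy` has been seen; the other (2 states) tracks the count of `y`s modulo 2. Each combined state is a pair, one component from each; accept when both components accept.
        x   y  
>  q0   q0  q1 
   q1   q2  q3 
   q2   q2  q4 
   q3   q0  q5 
   q4   q0  q6 
   q5   q5  q7 
   q6   q2  q7 
 * q7   q7  q5 
(> = start, * = accepting)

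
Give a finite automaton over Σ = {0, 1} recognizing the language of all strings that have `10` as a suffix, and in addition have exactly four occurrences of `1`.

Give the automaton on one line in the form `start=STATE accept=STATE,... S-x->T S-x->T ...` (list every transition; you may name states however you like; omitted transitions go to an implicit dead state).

Handle the two conditions separately and then intersect. One (3 states) tracks how much of the suffix `10` has currently been matched; the other (6 states) tracks the count of `1`s, saturating at 5. Each combined state is a pair, one component from each; accept when both components accept.
          0    1  
>  s0     s0   s1 
   s1     s2   s3 
   s2     s4   s3 
   s3     s5   s6 
   s4     s4   s3 
   s5     s7   s6 
   s6     s8   s9 
   s7     s7   s6 
   s8    s10   s9 
   s9    s11  s12 
   s10   s10   s9 
 * s11   s13  s12 
   s12   s14  s12 
   s13   s13  s12 
   s14   s15  s12 
   s15   s15  s12 
(> = start, * = accepting)

start=s0 accept=s11 s0-0->s0 s0-1->s1 s1-0->s2 s1-1->s3 s2-0->s4 s2-1->s3 s3-0->s5 s3-1->s6 s4-0->s4 s4-1->s3 s5-0->s7 s5-1->s6 s6-0->s8 s6-1->s9 s7-0->s7 s7-1->s6 s8-0->s10 s8-1->s9 s9-0->s11 s9-1->s12 s10-0->s10 s10-1->s9 s11-0->s13 s11-1->s12 s12-0->s14 s12-1->s12 s13-0->s13 s13-1->s12 s14-0->s15 s14-1->s12 s15-0->s15 s15-1->s12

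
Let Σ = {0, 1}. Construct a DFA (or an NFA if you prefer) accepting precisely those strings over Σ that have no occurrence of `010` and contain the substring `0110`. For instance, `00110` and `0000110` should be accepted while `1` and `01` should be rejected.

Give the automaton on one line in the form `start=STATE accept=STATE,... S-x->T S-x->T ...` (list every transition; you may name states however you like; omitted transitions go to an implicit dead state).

start=s0 accept=s5,s6,s7 s0-0->s1 s0-1->s0 s1-0->s1 s1-1->s2 s2-0->s3 s2-1->s4 s3-0->s3 s3-1->s3 s4-0->s5 s4-1->s0 s5-0->s5 s5-1->s6 s6-0->s3 s6-1->s7 s7-0->s5 s7-1->s7

Run two small machines in parallel and take their product. The first has 4 states tracking partial matches of the forbidden pattern `010`; the second has 5 states tracking whether and how much of `0110` has been seen. A product state is a pair (one from each), accepting exactly when both do. After merging equivalent states the machine shrinks.
        0   1  
>  s0   s1  s0 
   s1   s1  s2 
   s2   s3  s4 
   s3   s3  s3 
   s4   s5  s0 
 * s5   s5  s6 
 * s6   s3  s7 
 * s7   s5  s7 
(> = start, * = accepting)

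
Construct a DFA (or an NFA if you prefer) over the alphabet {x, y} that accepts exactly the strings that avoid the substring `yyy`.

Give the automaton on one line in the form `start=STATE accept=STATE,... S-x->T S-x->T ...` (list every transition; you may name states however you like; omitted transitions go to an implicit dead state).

start=S0 accept=S0,S1,S2 S0-x->S0 S0-y->S1 S1-x->S0 S1-y->S2 S2-x->S0 S2-y->S3 S3-x->S3 S3-y->S3

Track partial matches of the forbidden pattern `yyy`. State S3 is a dead state reached once `yyy` has occurred; every other state accepts. S0 means no part of `yyy` is currently matched.
With 4 states:
        x   y  
>* S0   S0  S1 
 * S1   S0  S2 
 * S2   S0  S3 
   S3   S3  S3 
(> = start, * = accepting)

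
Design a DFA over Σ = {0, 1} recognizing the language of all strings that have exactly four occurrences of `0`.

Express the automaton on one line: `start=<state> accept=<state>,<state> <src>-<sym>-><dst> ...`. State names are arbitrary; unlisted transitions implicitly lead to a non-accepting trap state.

start=A accept=E A-0->B A-1->A B-0->C B-1->B C-0->D C-1->C D-0->E D-1->D E-0->F E-1->E F-0->F F-1->F

Only the number of `0`s matters, and only up to 5. Make a chain A → B → C → D → E → F advanced by each `0` (with F absorbing); every other symbol self-loops. The accepting set is {E}.
With 6 states:
       0  1 
>  A   B  A 
   B   C  B 
   C   D  C 
   D   E  D 
 * E   F  E 
   F   F  F 
(> = start, * = accepting)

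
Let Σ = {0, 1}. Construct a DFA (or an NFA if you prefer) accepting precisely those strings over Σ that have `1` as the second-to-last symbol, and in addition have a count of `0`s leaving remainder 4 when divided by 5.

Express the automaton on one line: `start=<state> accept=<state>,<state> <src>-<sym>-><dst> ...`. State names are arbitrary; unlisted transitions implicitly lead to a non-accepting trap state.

Handle the two conditions separately and then intersect. One (7 states) tracks the last 2 symbols read; the other (5 states) tracks the count of `0`s modulo 5. Each combined state is a pair, one component from each; accept when both components accept. After merging equivalent states the machine shrinks.
With 9 states:
        0   1  
>  q0   q1  q0 
   q1   q2  q1 
   q2   q3  q2 
   q3   q4  q5 
   q4   q0  q6 
   q5   q7  q5 
   q6   q0  q8 
 * q7   q0  q6 
 * q8   q0  q8 
(> = start, * = accepting)

start=q0 accept=q7,q8 q0-0->q1 q0-1->q0 q1-0->q2 q1-1->q1 q2-0->q3 q2-1->q2 q3-0->q4 q3-1->q5 q4-0->q0 q4-1->q6 q5-0->q7 q5-1->q5 q6-0->q0 q6-1->q8 q7-0->q0 q7-1->q6 q8-0->q0 q8-1->q8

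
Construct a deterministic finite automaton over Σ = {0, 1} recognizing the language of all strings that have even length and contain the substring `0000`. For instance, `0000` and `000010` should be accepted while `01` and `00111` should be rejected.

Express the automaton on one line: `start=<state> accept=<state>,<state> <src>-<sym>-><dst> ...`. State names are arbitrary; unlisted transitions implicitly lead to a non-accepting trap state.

Build one automaton per condition and run them in lockstep. The first has 2 states tracking the input length modulo 2; the second has 5 states tracking whether and how much of `0000` has been seen. A product state is a pair (one from each), accepting exactly when both do.
10 states suffice.
        0   1  
>  S0   S1  S2 
   S1   S3  S0 
   S2   S4  S0 
   S3   S5  S2 
   S4   S6  S2 
   S5   S7  S0 
   S6   S8  S0 
 * S7   S9  S9 
   S8   S9  S2 
   S9   S7  S7 
(> = start, * = accepting)

start=S0 accept=S7 S0-0->S1 S0-1->S2 S1-0->S3 S1-1->S0 S2-0->S4 S2-1->S0 S3-0->S5 S3-1->S2 S4-0->S6 S4-1->S2 S5-0->S7 S5-1->S0 S6-0->S8 S6-1->S0 S7-0->S9 S7-1->S9 S8-0->S9 S8-1->S2 S9-0->S7 S9-1->S7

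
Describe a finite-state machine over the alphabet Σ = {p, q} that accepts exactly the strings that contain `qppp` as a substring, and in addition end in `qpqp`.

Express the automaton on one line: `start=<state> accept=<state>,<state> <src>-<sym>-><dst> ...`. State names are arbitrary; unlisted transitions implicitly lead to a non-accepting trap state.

Handle the two conditions separately and then intersect. One (5 states) tracks whether and how much of `qppp` has been seen; the other (5 states) tracks how much of the suffix `qpqp` has currently been matched. Each combined state is a pair, one component from each; accept when both components accept. Minimizing collapses redundant product states.
With 9 states:
       p  q 
>  A   A  B 
   B   C  B 
   C   D  B 
   D   E  B 
   E   E  F 
   F   G  F 
   G   E  H 
   H   I  F 
 * I   E  H 
(> = start, * = accepting)

start=A accept=I A-p->A A-q->B B-p->C B-q->B C-p->D C-q->B D-p->E D-q->B E-p->E E-q->F F-p->G F-q->F G-p->E G-q->H H-p->I H-q->F I-p->E I-q->H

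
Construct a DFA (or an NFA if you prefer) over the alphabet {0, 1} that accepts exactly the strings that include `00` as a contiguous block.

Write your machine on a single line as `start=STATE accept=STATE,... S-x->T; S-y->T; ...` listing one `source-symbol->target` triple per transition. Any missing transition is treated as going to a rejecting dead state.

Track how much of `00` has been matched so far: state A is no progress, C is the absorbing accept state reached once `00` has occurred. Intermediate states record partial matches; on a mismatch, fall back to the longest reusable overlap.
3 states suffice.
       0  1 
>  A   B  A 
   B   C  A 
 * C   C  C 
(> = start, * = accepting)

start=A; accept=C; A-0->B; A-1->A; B-0->C; B-1->A; C-0->C; C-1->C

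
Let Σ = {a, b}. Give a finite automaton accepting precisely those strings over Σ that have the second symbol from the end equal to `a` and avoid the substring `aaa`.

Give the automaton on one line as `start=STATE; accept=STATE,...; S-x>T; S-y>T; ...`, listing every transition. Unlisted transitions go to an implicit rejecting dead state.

start=q0; accept=q2,q3; q0-a>q1; q0-b>q0; q1-a>q2; q1-b>q3; q2-a>q4; q2-b>q3; q3-a>q1; q3-b>q0; q4-a>q4; q4-b>q4

Build one automaton per condition and run them in lockstep. One (7 states) tracks the last 2 symbols read; the other (4 states) tracks partial matches of the forbidden pattern `aaa`. Each combined state is a pair, one component from each; accept when both components accept. After merging equivalent states the machine shrinks.
With 5 states:
        a   b  
>  q0   q1  q0 
   q1   q2  q3 
 * q2   q4  q3 
 * q3   q1  q0 
   q4   q4  q4 
(> = start, * = accepting)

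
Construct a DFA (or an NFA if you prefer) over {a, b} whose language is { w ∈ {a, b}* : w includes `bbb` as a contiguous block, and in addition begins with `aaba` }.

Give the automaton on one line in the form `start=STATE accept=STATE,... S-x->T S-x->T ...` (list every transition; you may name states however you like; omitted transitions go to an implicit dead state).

start=q0 accept=q8 q0-a->q1 q0-b->q2 q1-a->q3 q1-b->q2 q2-a->q2 q2-b->q2 q3-a->q2 q3-b->q4 q4-a->q5 q4-b->q2 q5-a->q5 q5-b->q6 q6-a->q5 q6-b->q7 q7-a->q5 q7-b->q8 q8-a->q8 q8-b->q8

Build one automaton per condition and run them in lockstep. The first has 4 states tracking whether and how much of `bbb` has been seen; the second has 6 states tracking whether the input so far still matches the prefix `aaba`. A product state is a pair (one from each), accepting exactly when both do. Equivalent product states are then merged.
A 9-state machine:
        a   b  
>  q0   q1  q2 
   q1   q3  q2 
   q2   q2  q2 
   q3   q2  q4 
   q4   q5  q2 
   q5   q5  q6 
   q6   q5  q7 
   q7   q5  q8 
 * q8   q8  q8 
(> = start, * = accepting)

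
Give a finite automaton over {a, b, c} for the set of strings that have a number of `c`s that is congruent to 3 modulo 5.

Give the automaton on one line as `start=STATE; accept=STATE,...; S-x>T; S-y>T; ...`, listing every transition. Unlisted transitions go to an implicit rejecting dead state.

Keep the running count of `c`s modulo 5: each `c` advances along the cycle q0 → q1 → q2 → q3 → q4 → q0 while other symbols loop. Accept at q3.
A 5-state machine:
        a   b   c  
>  q0   q0  q0  q1 
   q1   q1  q1  q2 
   q2   q2  q2  q3 
 * q3   q3  q3  q4 
   q4   q4  q4  q0 
(> = start, * = accepting)

start=q0; accept=q3; q0-a>q0; q0-b>q0; q0-c>q1; q1-a>q1; q1-b>q1; q1-c>q2; q2-a>q2; q2-b>q2; q2-c>q3; q3-a>q3; q3-b>q3; q3-c>q4; q4-a>q4; q4-b>q4; q4-c>q0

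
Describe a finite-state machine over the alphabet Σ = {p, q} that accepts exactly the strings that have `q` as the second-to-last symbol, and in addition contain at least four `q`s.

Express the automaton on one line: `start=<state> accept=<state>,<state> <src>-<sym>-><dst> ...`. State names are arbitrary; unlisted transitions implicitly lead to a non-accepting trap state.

Run two small machines in parallel and take their product. The first has 7 states tracking the last 2 symbols read; the second has 6 states tracking the count of `q`s, saturating at 5. A product state is a pair (one from each), accepting exactly when both do. After merging equivalent states the machine shrinks.
8 states suffice.
       p  q 
>  A   A  B 
   B   B  C 
   C   C  D 
   D   E  F 
   E   E  G 
 * F   H  F 
   G   H  F 
 * H   E  G 
(> = start, * = accepting)

start=A accept=F,H A-p->A A-q->B B-p->B B-q->C C-p->C C-q->D D-p->E D-q->F E-p->E E-q->G F-p->H F-q->F G-p->H G-q->F H-p->E H-q->G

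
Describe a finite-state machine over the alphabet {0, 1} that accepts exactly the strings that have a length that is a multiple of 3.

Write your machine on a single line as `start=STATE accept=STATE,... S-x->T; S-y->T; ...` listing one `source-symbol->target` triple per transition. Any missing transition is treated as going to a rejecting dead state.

start=q0; accept=q0; q0-0->q1; q0-1->q1; q1-0->q2; q1-1->q2; q2-0->q0; q2-1->q0

Only the length mod 3 matters, so use a 3-cycle: from any state, every input symbol moves to the next state, wrapping q2 back to q0. Mark q0 accepting.
3 states suffice.
        0   1  
>* q0   q1  q1 
   q1   q2  q2 
   q2   q0  q0 
(> = start, * = accepting)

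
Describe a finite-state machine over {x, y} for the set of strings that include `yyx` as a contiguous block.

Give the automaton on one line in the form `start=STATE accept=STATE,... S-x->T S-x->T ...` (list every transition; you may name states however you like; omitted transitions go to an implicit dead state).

States q0..q2 record the length of the longest prefix of `yyx` that matches the current input suffix. Reaching q3 means `yyx` has been seen, and we stay there forever. Accept from q3.
4 states suffice.
        x   y  
>  q0   q0  q1 
   q1   q0  q2 
   q2   q3  q2 
 * q3   q3  q3 
(> = start, * = accepting)

start=q0 accept=q3 q0-x->q0 q0-y->q1 q1-x->q0 q1-y->q2 q2-x->q3 q2-y->q2 q3-x->q3 q3-y->q3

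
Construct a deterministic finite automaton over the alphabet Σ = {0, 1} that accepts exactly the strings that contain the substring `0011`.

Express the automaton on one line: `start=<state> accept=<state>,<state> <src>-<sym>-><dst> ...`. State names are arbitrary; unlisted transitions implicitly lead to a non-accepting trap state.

States q0..q3 record the length of the longest prefix of `0011` that matches the current input suffix. Reaching q4 means `0011` has been seen, and we stay there forever. Accept from q4.
5 states suffice.
        0   1  
>  q0   q1  q0 
   q1   q2  q0 
   q2   q2  q3 
   q3   q1  q4 
 * q4   q4  q4 
(> = start, * = accepting)

start=q0 accept=q4 q0-0->q1 q0-1->q0 q1-0->q2 q1-1->q0 q2-0->q2 q2-1->q3 q3-0->q1 q3-1->q4 q4-0->q4 q4-1->q4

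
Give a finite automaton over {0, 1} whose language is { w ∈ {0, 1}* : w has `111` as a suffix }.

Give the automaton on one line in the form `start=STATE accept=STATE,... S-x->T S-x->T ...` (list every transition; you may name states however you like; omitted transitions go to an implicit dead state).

start=s0 accept=s3 s0-0->s0 s0-1->s1 s1-0->s0 s1-1->s2 s2-0->s0 s2-1->s3 s3-0->s0 s3-1->s3

Remember how much of `111` the current input suffix matches. State s0 means no match yet; s1 means the last symbol is `1`; s2 means the last 2 symbols are `11`; s3 means the last 3 symbols are `111`. Only s3 accepts. On a mismatch, fall back to the longest proper suffix that is still a prefix of `111`.
With 4 states:
        0   1  
>  s0   s0  s1 
   s1   s0  s2 
   s2   s0  s3 
 * s3   s0  s3 
(> = start, * = accepting)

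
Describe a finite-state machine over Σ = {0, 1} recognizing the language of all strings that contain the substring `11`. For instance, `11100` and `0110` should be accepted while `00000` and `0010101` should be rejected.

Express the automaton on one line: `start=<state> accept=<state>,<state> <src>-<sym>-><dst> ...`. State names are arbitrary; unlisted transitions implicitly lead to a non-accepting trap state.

start=q0 accept=q2 q0-0->q0 q0-1->q1 q1-0->q0 q1-1->q2 q2-0->q2 q2-1->q2

Track how much of `11` has been matched so far: state q0 is no progress, q2 is the absorbing accept state reached once `11` has occurred. Intermediate states record partial matches; on a mismatch, fall back to the longest reusable overlap.
A 3-state machine:
        0   1  
>  q0   q0  q1 
   q1   q0  q2 
 * q2   q2  q2 
(> = start, * = accepting)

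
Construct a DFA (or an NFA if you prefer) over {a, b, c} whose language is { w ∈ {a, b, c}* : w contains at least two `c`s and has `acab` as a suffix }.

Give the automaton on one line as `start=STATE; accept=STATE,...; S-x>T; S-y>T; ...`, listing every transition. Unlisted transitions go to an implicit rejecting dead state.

start=q0; accept=q5; q0-a>q0; q0-b>q0; q0-c>q1; q1-a>q2; q1-b>q1; q1-c>q1; q2-a>q2; q2-b>q1; q2-c>q3; q3-a>q4; q3-b>q1; q3-c>q1; q4-a>q2; q4-b>q5; q4-c>q3; q5-a>q2; q5-b>q1; q5-c>q1

Build one automaton per condition and run them in lockstep. One (4 states) tracks the count of `c`s, saturating at 3; the other (5 states) tracks how much of the suffix `acab` has currently been matched. Each combined state is a pair, one component from each; accept when both components accept. Minimizing collapses redundant product states.
        a   b   c  
>  q0   q0  q0  q1 
   q1   q2  q1  q1 
   q2   q2  q1  q3 
   q3   q4  q1  q1 
   q4   q2  q5  q3 
 * q5   q2  q1  q1 
(> = start, * = accepting)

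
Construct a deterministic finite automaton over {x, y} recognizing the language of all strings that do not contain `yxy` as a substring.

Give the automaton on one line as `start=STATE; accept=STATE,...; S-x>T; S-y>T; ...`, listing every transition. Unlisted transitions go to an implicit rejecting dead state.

start=s0; accept=s0,s1,s2; s0-x>s0; s0-y>s1; s1-x>s2; s1-y>s1; s2-x>s0; s2-y>s3; s3-x>s3; s3-y>s3

Track partial matches of the forbidden pattern `yxy`. State s3 is a dead state reached once `yxy` has occurred; every other state accepts. s0 means no part of `yxy` is currently matched.
4 states suffice.
        x   y  
>* s0   s0  s1 
 * s1   s2  s1 
 * s2   s0  s3 
   s3   s3  s3 
(> = start, * = accepting)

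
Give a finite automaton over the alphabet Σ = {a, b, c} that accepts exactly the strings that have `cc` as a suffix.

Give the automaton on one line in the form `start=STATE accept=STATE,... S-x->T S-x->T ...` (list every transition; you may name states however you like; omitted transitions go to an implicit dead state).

start=q0 accept=q2 q0-a->q0 q0-b->q0 q0-c->q1 q1-a->q0 q1-b->q0 q1-c->q2 q2-a->q0 q2-b->q0 q2-c->q2

Let each state record the length of the longest suffix of the input read so far that is also a prefix of `cc`. q1 means the last symbol is `c`; q2 means the last 2 symbols are `cc`. Accept only at q2, where the string currently ends in `cc`.
3 states suffice.
        a   b   c  
>  q0   q0  q0  q1 
   q1   q0  q0  q2 
 * q2   q0  q0  q2 
(> = start, * = accepting)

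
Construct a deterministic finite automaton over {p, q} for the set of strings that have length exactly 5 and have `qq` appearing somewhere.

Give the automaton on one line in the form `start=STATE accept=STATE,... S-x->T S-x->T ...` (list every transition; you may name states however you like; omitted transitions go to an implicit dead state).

start=s0 accept=s12 s0-p->s1 s0-q->s2 s1-p->s3 s1-q->s4 s2-p->s3 s2-q->s5 s3-p->s6 s3-q->s7 s4-p->s6 s4-q->s8 s5-p->s8 s5-q->s8 s6-p->s9 s6-q->s10 s7-p->s9 s7-q->s11 s8-p->s11 s8-q->s11 s9-p->s9 s9-q->s9 s10-p->s9 s10-q->s12 s11-p->s12 s11-q->s12 s12-p->s9 s12-q->s9

Run two small machines in parallel and take their product. One (7 states) tracks the input length, saturating at 6; the other (3 states) tracks whether and how much of `qq` has been seen. Each combined state is a pair, one component from each; accept when both components accept. Minimizing collapses redundant product states.
With 13 states:
          p    q  
>  s0     s1   s2 
   s1     s3   s4 
   s2     s3   s5 
   s3     s6   s7 
   s4     s6   s8 
   s5     s8   s8 
   s6     s9  s10 
   s7     s9  s11 
   s8    s11  s11 
   s9     s9   s9 
   s10    s9  s12 
   s11   s12  s12 
 * s12    s9   s9 
(> = start, * = accepting)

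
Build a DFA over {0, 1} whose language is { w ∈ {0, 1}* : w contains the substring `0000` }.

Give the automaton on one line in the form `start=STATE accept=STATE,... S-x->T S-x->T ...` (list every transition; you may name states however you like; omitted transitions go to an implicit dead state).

Track how much of `0000` has been matched so far: state s0 is no progress, s4 is the absorbing accept state reached once `0000` has occurred. Intermediate states record partial matches; on a mismatch, fall back to the longest reusable overlap.
5 states suffice.
        0   1  
>  s0   s1  s0 
   s1   s2  s0 
   s2   s3  s0 
   s3   s4  s0 
 * s4   s4  s4 
(> = start, * = accepting)

start=s0 accept=s4 s0-0->s1 s0-1->s0 s1-0->s2 s1-1->s0 s2-0->s3 s2-1->s0 s3-0->s4 s3-1->s0 s4-0->s4 s4-1->s4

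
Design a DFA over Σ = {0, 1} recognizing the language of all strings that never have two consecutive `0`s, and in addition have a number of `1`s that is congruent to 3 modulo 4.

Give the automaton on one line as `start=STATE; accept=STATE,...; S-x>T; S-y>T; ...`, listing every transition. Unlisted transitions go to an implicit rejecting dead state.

start=q0; accept=q7,q8; q0-0>q1; q0-1>q2; q1-0>q3; q1-1>q2; q2-0>q4; q2-1>q5; q3-0>q3; q3-1>q3; q4-0>q3; q4-1>q5; q5-0>q6; q5-1>q7; q6-0>q3; q6-1>q7; q7-0>q8; q7-1>q0; q8-0>q3; q8-1>q0

Run two small machines in parallel and take their product. The first has 3 states tracking partial matches of the forbidden pattern `00`; the second has 4 states tracking the count of `1`s modulo 4. A product state is a pair (one from each), accepting exactly when both do. After merging equivalent states the machine shrinks.
        0   1  
>  q0   q1  q2 
   q1   q3  q2 
   q2   q4  q5 
   q3   q3  q3 
   q4   q3  q5 
   q5   q6  q7 
   q6   q3  q7 
 * q7   q8  q0 
 * q8   q3  q0 
(> = start, * = accepting)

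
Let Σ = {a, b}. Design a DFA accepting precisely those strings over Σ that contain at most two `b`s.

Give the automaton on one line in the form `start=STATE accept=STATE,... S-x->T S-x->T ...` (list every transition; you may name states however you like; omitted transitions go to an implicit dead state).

Only the number of `b`s matters, and only up to 3. Make a chain s0 → s1 → s2 → s3 advanced by each `b` (with s3 absorbing); every other symbol self-loops. The accepting set is {s0, s1, s2}.
        a   b  
>* s0   s0  s1 
 * s1   s1  s2 
 * s2   s2  s3 
   s3   s3  s3 
(> = start, * = accepting)

start=s0 accept=s0,s1,s2 s0-a->s0 s0-b->s1 s1-a->s1 s1-b->s2 s2-a->s2 s2-b->s3 s3-a->s3 s3-b->s3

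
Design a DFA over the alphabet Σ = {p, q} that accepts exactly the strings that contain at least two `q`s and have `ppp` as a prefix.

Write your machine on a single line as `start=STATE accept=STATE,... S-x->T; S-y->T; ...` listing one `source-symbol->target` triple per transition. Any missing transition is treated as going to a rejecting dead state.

start=s0; accept=s6; s0-p->s1; s0-q->s2; s1-p->s3; s1-q->s2; s2-p->s2; s2-q->s2; s3-p->s4; s3-q->s2; s4-p->s4; s4-q->s5; s5-p->s5; s5-q->s6; s6-p->s6; s6-q->s6

Build one automaton per condition and run them in lockstep. One (4 states) tracks the count of `q`s, saturating at 3; the other (5 states) tracks whether the input so far still matches the prefix `ppp`. Each combined state is a pair, one component from each; accept when both components accept. After merging equivalent states the machine shrinks.
        p   q  
>  s0   s1  s2 
   s1   s3  s2 
   s2   s2  s2 
   s3   s4  s2 
   s4   s4  s5 
   s5   s5  s6 
 * s6   s6  s6 
(> = start, * = accepting)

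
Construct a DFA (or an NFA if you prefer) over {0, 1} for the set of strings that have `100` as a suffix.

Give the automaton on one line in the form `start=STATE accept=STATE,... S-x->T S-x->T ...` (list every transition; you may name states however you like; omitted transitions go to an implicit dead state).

start=S0 accept=S3 S0-0->S0 S0-1->S1 S1-0->S2 S1-1->S1 S2-0->S3 S2-1->S1 S3-0->S0 S3-1->S1

Remember how much of `100` the current input suffix matches. State S0 means no match yet; S1 means the last symbol is `1`; S2 means the last 2 symbols are `10`; S3 means the last 3 symbols are `100`. Only S3 accepts. On a mismatch, fall back to the longest proper suffix that is still a prefix of `100`.
        0   1  
>  S0   S0  S1 
   S1   S2  S1 
   S2   S3  S1 
 * S3   S0  S1 
(> = start, * = accepting)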